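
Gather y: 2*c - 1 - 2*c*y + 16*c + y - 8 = 18*c + y*(1 - 2*c) - 9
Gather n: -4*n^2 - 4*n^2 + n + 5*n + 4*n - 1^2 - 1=-8*n^2 + 10*n - 2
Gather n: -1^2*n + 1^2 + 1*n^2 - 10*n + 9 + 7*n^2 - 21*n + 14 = 8*n^2 - 32*n + 24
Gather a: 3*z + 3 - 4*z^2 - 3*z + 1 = 4 - 4*z^2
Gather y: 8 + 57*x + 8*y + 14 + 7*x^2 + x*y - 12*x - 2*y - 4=7*x^2 + 45*x + y*(x + 6) + 18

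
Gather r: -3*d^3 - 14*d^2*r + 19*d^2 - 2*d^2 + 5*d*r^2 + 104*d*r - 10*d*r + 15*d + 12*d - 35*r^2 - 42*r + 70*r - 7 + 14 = -3*d^3 + 17*d^2 + 27*d + r^2*(5*d - 35) + r*(-14*d^2 + 94*d + 28) + 7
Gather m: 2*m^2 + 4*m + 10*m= 2*m^2 + 14*m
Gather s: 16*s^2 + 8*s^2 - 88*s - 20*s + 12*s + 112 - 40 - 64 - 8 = 24*s^2 - 96*s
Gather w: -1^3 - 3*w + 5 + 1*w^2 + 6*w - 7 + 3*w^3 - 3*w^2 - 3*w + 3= 3*w^3 - 2*w^2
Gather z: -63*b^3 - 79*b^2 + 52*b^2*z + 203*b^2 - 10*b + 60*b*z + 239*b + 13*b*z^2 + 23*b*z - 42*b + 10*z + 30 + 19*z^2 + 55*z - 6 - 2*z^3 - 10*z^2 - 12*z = -63*b^3 + 124*b^2 + 187*b - 2*z^3 + z^2*(13*b + 9) + z*(52*b^2 + 83*b + 53) + 24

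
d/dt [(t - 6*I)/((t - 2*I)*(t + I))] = (-t^2 + 12*I*t + 8)/(t^4 - 2*I*t^3 + 3*t^2 - 4*I*t + 4)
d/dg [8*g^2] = 16*g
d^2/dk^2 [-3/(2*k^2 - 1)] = 12*(-6*k^2 - 1)/(2*k^2 - 1)^3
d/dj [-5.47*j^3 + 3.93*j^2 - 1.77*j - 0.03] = -16.41*j^2 + 7.86*j - 1.77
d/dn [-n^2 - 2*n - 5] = -2*n - 2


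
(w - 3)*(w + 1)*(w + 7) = w^3 + 5*w^2 - 17*w - 21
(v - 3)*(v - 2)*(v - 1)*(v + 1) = v^4 - 5*v^3 + 5*v^2 + 5*v - 6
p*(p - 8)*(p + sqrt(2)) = p^3 - 8*p^2 + sqrt(2)*p^2 - 8*sqrt(2)*p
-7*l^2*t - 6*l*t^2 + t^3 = t*(-7*l + t)*(l + t)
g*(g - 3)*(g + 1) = g^3 - 2*g^2 - 3*g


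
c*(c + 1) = c^2 + c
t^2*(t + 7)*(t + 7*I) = t^4 + 7*t^3 + 7*I*t^3 + 49*I*t^2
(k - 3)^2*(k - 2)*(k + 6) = k^4 - 2*k^3 - 27*k^2 + 108*k - 108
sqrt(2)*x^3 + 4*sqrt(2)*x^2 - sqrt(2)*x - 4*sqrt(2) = (x - 1)*(x + 4)*(sqrt(2)*x + sqrt(2))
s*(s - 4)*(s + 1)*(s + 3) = s^4 - 13*s^2 - 12*s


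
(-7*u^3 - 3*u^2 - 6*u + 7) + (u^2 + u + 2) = -7*u^3 - 2*u^2 - 5*u + 9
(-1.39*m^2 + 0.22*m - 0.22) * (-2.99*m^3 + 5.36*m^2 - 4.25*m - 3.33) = 4.1561*m^5 - 8.1082*m^4 + 7.7445*m^3 + 2.5145*m^2 + 0.2024*m + 0.7326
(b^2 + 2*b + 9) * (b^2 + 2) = b^4 + 2*b^3 + 11*b^2 + 4*b + 18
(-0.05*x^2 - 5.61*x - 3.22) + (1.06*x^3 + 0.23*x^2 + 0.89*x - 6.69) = 1.06*x^3 + 0.18*x^2 - 4.72*x - 9.91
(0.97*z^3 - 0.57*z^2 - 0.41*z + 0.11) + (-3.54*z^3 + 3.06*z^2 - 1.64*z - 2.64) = -2.57*z^3 + 2.49*z^2 - 2.05*z - 2.53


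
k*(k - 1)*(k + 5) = k^3 + 4*k^2 - 5*k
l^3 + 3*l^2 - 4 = (l - 1)*(l + 2)^2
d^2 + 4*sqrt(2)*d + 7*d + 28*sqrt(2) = (d + 7)*(d + 4*sqrt(2))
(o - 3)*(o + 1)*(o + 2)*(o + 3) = o^4 + 3*o^3 - 7*o^2 - 27*o - 18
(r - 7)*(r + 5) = r^2 - 2*r - 35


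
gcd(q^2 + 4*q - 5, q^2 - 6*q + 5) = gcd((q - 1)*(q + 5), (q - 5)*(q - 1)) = q - 1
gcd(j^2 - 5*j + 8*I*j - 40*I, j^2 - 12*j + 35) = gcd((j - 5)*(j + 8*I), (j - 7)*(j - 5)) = j - 5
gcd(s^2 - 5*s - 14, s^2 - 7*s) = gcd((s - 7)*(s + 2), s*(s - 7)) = s - 7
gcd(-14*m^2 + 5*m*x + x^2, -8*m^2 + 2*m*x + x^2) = -2*m + x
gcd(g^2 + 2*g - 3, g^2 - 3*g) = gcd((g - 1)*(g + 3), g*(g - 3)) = 1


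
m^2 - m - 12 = (m - 4)*(m + 3)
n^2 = n^2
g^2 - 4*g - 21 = (g - 7)*(g + 3)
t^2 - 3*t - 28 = (t - 7)*(t + 4)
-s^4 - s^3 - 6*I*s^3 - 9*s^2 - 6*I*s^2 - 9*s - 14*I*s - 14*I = (s - 2*I)*(s + 7*I)*(-I*s + 1)*(-I*s - I)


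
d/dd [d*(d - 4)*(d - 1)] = 3*d^2 - 10*d + 4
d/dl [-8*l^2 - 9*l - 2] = -16*l - 9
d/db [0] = 0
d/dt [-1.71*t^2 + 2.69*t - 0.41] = 2.69 - 3.42*t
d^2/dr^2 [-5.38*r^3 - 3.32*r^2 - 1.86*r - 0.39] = -32.28*r - 6.64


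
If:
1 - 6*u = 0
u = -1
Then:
No Solution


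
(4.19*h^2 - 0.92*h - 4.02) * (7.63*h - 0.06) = 31.9697*h^3 - 7.271*h^2 - 30.6174*h + 0.2412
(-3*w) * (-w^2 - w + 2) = 3*w^3 + 3*w^2 - 6*w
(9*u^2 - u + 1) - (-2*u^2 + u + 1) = 11*u^2 - 2*u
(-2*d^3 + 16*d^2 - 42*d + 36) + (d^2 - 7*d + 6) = -2*d^3 + 17*d^2 - 49*d + 42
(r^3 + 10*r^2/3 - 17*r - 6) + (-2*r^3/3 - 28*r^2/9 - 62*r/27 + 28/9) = r^3/3 + 2*r^2/9 - 521*r/27 - 26/9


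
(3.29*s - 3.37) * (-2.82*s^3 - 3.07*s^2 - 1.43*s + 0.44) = -9.2778*s^4 - 0.5969*s^3 + 5.6412*s^2 + 6.2667*s - 1.4828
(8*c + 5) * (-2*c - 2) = -16*c^2 - 26*c - 10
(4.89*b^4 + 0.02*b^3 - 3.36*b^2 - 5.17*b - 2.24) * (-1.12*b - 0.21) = -5.4768*b^5 - 1.0493*b^4 + 3.759*b^3 + 6.496*b^2 + 3.5945*b + 0.4704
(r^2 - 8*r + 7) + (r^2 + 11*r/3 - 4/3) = 2*r^2 - 13*r/3 + 17/3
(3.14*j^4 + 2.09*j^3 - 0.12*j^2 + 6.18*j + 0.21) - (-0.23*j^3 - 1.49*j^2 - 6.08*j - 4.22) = 3.14*j^4 + 2.32*j^3 + 1.37*j^2 + 12.26*j + 4.43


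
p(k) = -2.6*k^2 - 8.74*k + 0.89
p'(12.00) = -71.14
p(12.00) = -478.39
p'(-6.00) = 22.46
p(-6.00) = -40.27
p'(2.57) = -22.10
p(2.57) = -38.74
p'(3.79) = -28.45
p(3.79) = -69.58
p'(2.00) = -19.14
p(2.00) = -26.99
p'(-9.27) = 39.46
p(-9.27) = -141.52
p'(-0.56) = -5.83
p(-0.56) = 4.97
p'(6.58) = -42.96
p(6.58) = -169.19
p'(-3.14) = 7.59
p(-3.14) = 2.70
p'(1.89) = -18.57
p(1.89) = -24.92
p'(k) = -5.2*k - 8.74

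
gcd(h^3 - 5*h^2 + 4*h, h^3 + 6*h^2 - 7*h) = h^2 - h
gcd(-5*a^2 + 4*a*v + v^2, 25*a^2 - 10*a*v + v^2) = 1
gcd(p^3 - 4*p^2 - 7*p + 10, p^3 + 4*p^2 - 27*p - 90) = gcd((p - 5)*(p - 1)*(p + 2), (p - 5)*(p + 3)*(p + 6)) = p - 5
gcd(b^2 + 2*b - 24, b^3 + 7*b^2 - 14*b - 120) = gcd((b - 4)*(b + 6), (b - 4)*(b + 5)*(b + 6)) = b^2 + 2*b - 24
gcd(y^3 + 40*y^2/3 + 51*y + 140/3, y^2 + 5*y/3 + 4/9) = y + 4/3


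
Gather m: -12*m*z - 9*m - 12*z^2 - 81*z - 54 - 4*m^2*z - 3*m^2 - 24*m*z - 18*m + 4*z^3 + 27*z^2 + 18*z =m^2*(-4*z - 3) + m*(-36*z - 27) + 4*z^3 + 15*z^2 - 63*z - 54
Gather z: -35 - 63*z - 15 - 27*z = -90*z - 50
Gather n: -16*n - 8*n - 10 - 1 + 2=-24*n - 9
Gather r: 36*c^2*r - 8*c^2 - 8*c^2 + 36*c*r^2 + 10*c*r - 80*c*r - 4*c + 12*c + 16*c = -16*c^2 + 36*c*r^2 + 24*c + r*(36*c^2 - 70*c)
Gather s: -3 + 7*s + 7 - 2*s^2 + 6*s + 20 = -2*s^2 + 13*s + 24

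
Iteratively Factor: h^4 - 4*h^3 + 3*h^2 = (h)*(h^3 - 4*h^2 + 3*h) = h^2*(h^2 - 4*h + 3) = h^2*(h - 3)*(h - 1)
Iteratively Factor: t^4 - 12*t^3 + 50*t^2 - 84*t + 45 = (t - 3)*(t^3 - 9*t^2 + 23*t - 15) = (t - 3)^2*(t^2 - 6*t + 5) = (t - 3)^2*(t - 1)*(t - 5)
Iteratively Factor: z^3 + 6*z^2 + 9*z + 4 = (z + 1)*(z^2 + 5*z + 4) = (z + 1)^2*(z + 4)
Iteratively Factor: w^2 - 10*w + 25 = (w - 5)*(w - 5)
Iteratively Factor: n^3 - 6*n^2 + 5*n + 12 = (n - 3)*(n^2 - 3*n - 4) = (n - 4)*(n - 3)*(n + 1)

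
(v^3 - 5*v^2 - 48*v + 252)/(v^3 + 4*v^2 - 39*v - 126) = (v - 6)/(v + 3)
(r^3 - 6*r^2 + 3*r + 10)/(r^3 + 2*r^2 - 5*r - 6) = (r - 5)/(r + 3)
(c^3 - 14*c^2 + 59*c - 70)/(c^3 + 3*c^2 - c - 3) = (c^3 - 14*c^2 + 59*c - 70)/(c^3 + 3*c^2 - c - 3)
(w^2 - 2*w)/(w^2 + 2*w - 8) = w/(w + 4)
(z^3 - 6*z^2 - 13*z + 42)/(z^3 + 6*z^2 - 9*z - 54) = (z^2 - 9*z + 14)/(z^2 + 3*z - 18)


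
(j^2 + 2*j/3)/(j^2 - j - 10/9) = 3*j/(3*j - 5)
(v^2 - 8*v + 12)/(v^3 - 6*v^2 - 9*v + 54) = (v - 2)/(v^2 - 9)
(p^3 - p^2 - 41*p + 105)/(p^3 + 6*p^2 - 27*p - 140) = (p - 3)/(p + 4)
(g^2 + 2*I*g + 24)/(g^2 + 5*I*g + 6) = (g - 4*I)/(g - I)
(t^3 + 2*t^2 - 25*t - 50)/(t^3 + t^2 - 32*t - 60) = (t - 5)/(t - 6)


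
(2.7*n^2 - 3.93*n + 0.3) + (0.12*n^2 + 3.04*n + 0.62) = 2.82*n^2 - 0.89*n + 0.92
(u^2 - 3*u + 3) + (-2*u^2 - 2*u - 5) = -u^2 - 5*u - 2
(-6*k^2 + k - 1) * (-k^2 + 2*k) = 6*k^4 - 13*k^3 + 3*k^2 - 2*k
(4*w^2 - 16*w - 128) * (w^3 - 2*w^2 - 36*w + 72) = 4*w^5 - 24*w^4 - 240*w^3 + 1120*w^2 + 3456*w - 9216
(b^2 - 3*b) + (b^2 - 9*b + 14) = 2*b^2 - 12*b + 14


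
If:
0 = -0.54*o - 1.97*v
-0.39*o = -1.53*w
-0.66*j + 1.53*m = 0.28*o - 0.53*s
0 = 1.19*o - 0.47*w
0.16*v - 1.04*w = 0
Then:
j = 2.31818181818182*m + 0.803030303030303*s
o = 0.00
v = 0.00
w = 0.00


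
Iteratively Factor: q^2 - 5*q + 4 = (q - 4)*(q - 1)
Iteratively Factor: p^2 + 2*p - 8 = (p + 4)*(p - 2)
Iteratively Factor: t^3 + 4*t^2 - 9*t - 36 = (t + 4)*(t^2 - 9) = (t + 3)*(t + 4)*(t - 3)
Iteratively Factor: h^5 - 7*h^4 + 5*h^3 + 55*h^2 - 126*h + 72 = (h - 3)*(h^4 - 4*h^3 - 7*h^2 + 34*h - 24) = (h - 3)*(h - 2)*(h^3 - 2*h^2 - 11*h + 12) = (h - 4)*(h - 3)*(h - 2)*(h^2 + 2*h - 3) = (h - 4)*(h - 3)*(h - 2)*(h + 3)*(h - 1)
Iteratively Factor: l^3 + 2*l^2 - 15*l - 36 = (l + 3)*(l^2 - l - 12) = (l + 3)^2*(l - 4)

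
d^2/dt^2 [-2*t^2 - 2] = -4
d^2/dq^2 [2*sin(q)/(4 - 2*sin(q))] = 2*(sin(q)^2 + 2*sin(q) - 2)/(sin(q) - 2)^3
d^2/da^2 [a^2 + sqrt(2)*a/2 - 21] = 2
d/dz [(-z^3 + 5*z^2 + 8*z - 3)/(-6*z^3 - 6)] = (5*z^4 + 16*z^3 - 6*z^2 - 10*z - 8)/(6*(z^6 + 2*z^3 + 1))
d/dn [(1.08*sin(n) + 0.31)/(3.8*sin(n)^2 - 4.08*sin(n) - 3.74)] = (-2.356*sin(n) + 2.052*cos(2*n) - 4.8264)*cos(n)/(-3.8*sin(n)^2 + 4.08*sin(n) + 3.74)^2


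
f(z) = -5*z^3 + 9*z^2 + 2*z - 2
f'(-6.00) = -646.00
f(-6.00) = 1390.00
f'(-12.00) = -2374.00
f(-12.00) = 9910.00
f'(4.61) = -233.80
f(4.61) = -291.37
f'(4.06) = -172.17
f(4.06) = -180.14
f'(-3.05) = -192.44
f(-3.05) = 217.49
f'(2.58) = -51.41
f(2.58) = -22.80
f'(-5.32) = -518.30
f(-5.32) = 994.93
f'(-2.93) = -179.51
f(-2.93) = 195.17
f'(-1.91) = -87.10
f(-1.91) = 61.85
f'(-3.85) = -289.64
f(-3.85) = 409.04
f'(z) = -15*z^2 + 18*z + 2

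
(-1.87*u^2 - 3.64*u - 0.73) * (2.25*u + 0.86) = -4.2075*u^3 - 9.7982*u^2 - 4.7729*u - 0.6278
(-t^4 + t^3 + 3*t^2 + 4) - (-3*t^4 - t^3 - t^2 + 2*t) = 2*t^4 + 2*t^3 + 4*t^2 - 2*t + 4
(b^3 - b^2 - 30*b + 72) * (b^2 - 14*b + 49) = b^5 - 15*b^4 + 33*b^3 + 443*b^2 - 2478*b + 3528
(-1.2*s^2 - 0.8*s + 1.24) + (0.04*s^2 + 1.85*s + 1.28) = -1.16*s^2 + 1.05*s + 2.52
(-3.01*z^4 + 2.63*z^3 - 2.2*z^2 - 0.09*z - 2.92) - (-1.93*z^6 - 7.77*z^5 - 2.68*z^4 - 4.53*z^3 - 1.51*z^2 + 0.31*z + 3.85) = 1.93*z^6 + 7.77*z^5 - 0.33*z^4 + 7.16*z^3 - 0.69*z^2 - 0.4*z - 6.77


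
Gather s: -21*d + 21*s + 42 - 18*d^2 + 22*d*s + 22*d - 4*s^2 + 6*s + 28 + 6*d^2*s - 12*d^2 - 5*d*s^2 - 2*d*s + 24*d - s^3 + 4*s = -30*d^2 + 25*d - s^3 + s^2*(-5*d - 4) + s*(6*d^2 + 20*d + 31) + 70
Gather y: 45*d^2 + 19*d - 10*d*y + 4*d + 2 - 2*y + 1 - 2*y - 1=45*d^2 + 23*d + y*(-10*d - 4) + 2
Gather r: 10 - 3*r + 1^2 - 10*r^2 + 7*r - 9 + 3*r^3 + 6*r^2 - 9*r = 3*r^3 - 4*r^2 - 5*r + 2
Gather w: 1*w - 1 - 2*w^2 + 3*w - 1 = -2*w^2 + 4*w - 2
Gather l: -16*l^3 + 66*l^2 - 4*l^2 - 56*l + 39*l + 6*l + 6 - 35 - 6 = -16*l^3 + 62*l^2 - 11*l - 35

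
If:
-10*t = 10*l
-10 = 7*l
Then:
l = -10/7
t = 10/7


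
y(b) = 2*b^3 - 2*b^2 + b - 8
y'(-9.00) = 523.00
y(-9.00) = -1637.00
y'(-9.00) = 523.00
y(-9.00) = -1637.00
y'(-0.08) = 1.36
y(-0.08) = -8.09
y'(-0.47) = 4.21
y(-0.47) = -9.12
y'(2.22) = 21.69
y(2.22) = 6.25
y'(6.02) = 194.36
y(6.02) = 361.87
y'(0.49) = 0.48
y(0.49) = -7.75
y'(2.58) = 30.62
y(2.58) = 15.61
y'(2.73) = 34.80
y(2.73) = 20.52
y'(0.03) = 0.89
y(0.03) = -7.97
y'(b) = 6*b^2 - 4*b + 1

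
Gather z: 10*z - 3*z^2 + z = -3*z^2 + 11*z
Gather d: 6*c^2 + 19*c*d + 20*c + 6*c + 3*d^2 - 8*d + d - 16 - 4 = 6*c^2 + 26*c + 3*d^2 + d*(19*c - 7) - 20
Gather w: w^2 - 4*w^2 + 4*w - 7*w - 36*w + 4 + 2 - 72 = -3*w^2 - 39*w - 66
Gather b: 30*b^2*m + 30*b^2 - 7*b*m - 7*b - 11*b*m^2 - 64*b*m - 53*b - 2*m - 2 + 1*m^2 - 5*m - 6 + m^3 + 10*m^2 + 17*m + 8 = b^2*(30*m + 30) + b*(-11*m^2 - 71*m - 60) + m^3 + 11*m^2 + 10*m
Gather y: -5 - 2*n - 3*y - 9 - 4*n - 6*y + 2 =-6*n - 9*y - 12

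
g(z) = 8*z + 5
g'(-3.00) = 8.00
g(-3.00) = -19.00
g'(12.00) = 8.00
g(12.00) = 101.00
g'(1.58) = 8.00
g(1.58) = 17.64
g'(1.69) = 8.00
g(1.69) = 18.52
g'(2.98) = 8.00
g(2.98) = 28.84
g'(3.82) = 8.00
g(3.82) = 35.56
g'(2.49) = 8.00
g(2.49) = 24.92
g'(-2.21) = 8.00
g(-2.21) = -12.68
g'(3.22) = 8.00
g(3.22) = 30.76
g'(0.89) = 8.00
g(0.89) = 12.12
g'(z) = 8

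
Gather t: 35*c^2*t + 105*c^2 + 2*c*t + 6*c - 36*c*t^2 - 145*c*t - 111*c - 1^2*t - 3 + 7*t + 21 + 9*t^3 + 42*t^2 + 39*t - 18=105*c^2 - 105*c + 9*t^3 + t^2*(42 - 36*c) + t*(35*c^2 - 143*c + 45)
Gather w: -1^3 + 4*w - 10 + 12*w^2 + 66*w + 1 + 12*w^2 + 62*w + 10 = 24*w^2 + 132*w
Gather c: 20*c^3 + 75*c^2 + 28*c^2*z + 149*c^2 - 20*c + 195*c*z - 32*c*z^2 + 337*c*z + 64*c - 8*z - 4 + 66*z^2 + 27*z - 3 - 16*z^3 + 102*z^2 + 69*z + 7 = 20*c^3 + c^2*(28*z + 224) + c*(-32*z^2 + 532*z + 44) - 16*z^3 + 168*z^2 + 88*z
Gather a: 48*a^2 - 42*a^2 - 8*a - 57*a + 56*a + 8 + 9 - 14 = 6*a^2 - 9*a + 3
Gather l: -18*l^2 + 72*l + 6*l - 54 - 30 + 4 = -18*l^2 + 78*l - 80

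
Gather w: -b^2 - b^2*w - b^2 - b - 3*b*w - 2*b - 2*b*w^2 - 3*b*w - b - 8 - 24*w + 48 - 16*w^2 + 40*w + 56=-2*b^2 - 4*b + w^2*(-2*b - 16) + w*(-b^2 - 6*b + 16) + 96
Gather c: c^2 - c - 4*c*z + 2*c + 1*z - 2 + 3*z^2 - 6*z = c^2 + c*(1 - 4*z) + 3*z^2 - 5*z - 2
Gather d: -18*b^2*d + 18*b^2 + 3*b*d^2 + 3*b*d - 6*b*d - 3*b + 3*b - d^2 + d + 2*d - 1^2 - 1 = 18*b^2 + d^2*(3*b - 1) + d*(-18*b^2 - 3*b + 3) - 2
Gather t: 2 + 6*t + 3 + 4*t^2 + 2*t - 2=4*t^2 + 8*t + 3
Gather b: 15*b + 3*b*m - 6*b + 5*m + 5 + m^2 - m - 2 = b*(3*m + 9) + m^2 + 4*m + 3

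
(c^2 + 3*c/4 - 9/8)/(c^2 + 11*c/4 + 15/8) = (4*c - 3)/(4*c + 5)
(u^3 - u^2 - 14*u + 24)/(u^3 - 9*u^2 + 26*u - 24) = (u + 4)/(u - 4)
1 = 1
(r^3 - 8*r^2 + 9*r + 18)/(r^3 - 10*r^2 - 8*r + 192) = (r^2 - 2*r - 3)/(r^2 - 4*r - 32)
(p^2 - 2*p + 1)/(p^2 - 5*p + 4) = (p - 1)/(p - 4)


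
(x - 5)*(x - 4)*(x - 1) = x^3 - 10*x^2 + 29*x - 20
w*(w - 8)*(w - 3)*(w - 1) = w^4 - 12*w^3 + 35*w^2 - 24*w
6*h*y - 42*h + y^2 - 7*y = (6*h + y)*(y - 7)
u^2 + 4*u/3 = u*(u + 4/3)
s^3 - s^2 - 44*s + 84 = (s - 6)*(s - 2)*(s + 7)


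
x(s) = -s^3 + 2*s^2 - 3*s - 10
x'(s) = -3*s^2 + 4*s - 3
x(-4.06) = 102.07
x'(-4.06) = -68.69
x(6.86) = -259.29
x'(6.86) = -116.74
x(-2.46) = 24.37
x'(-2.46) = -30.99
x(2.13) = -16.98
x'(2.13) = -8.09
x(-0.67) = -6.79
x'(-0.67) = -7.03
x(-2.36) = 21.36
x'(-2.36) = -29.15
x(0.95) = -11.90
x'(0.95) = -1.91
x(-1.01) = -3.90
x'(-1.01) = -10.10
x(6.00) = -172.00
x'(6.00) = -87.00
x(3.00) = -28.00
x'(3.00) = -18.00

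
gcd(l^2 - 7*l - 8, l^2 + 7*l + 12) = 1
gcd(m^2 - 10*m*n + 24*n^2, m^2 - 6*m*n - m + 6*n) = m - 6*n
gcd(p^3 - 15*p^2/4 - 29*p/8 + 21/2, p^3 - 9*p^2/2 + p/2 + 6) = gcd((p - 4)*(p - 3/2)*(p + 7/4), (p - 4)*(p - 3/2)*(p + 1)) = p^2 - 11*p/2 + 6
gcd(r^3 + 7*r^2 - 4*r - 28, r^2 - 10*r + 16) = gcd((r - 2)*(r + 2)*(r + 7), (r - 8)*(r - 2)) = r - 2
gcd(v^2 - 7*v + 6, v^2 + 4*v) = 1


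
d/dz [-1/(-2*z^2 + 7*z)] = (7 - 4*z)/(z^2*(2*z - 7)^2)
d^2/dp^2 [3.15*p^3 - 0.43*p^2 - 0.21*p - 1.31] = 18.9*p - 0.86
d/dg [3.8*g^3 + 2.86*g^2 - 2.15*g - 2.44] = 11.4*g^2 + 5.72*g - 2.15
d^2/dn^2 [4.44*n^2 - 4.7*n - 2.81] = 8.88000000000000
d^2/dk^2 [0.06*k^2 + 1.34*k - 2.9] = 0.120000000000000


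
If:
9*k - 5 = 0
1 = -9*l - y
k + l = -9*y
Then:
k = 5/9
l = -19/180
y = -1/20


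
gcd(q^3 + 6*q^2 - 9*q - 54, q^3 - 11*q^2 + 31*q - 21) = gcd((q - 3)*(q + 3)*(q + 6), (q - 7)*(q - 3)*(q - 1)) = q - 3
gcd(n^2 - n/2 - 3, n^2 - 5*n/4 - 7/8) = 1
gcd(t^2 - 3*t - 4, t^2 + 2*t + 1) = t + 1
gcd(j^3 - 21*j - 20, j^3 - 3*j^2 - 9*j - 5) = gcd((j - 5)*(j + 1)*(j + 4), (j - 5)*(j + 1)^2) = j^2 - 4*j - 5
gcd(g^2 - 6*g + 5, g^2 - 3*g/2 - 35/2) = g - 5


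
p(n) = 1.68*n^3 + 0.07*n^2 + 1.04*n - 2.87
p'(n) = 5.04*n^2 + 0.14*n + 1.04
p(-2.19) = -22.46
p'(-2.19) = 24.91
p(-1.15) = -6.53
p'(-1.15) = 7.54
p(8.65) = 1098.68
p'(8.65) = 379.36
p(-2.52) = -31.93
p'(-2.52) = 32.69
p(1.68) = 7.04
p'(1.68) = 15.50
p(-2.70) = -38.24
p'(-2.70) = 37.40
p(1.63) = 6.29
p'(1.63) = 14.66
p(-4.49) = -158.20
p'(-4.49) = 102.02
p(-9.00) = -1231.28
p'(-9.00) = 408.02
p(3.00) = 46.24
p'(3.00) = 46.82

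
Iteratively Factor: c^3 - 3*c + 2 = (c - 1)*(c^2 + c - 2) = (c - 1)*(c + 2)*(c - 1)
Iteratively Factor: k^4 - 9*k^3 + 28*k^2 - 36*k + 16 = (k - 1)*(k^3 - 8*k^2 + 20*k - 16) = (k - 4)*(k - 1)*(k^2 - 4*k + 4) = (k - 4)*(k - 2)*(k - 1)*(k - 2)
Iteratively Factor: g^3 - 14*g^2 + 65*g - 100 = (g - 4)*(g^2 - 10*g + 25) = (g - 5)*(g - 4)*(g - 5)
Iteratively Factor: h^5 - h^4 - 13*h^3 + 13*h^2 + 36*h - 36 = (h - 2)*(h^4 + h^3 - 11*h^2 - 9*h + 18) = (h - 2)*(h + 2)*(h^3 - h^2 - 9*h + 9) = (h - 2)*(h + 2)*(h + 3)*(h^2 - 4*h + 3) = (h - 3)*(h - 2)*(h + 2)*(h + 3)*(h - 1)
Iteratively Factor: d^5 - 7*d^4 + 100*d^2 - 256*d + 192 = (d - 2)*(d^4 - 5*d^3 - 10*d^2 + 80*d - 96) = (d - 3)*(d - 2)*(d^3 - 2*d^2 - 16*d + 32) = (d - 3)*(d - 2)^2*(d^2 - 16) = (d - 3)*(d - 2)^2*(d + 4)*(d - 4)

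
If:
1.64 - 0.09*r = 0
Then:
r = 18.22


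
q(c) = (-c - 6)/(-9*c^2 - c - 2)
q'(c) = (-c - 6)*(18*c + 1)/(-9*c^2 - c - 2)^2 - 1/(-9*c^2 - c - 2)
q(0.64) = 1.05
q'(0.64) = -1.92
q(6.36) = 0.03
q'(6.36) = -0.01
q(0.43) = 1.57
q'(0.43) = -3.11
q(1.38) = 0.36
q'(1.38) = -0.40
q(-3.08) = 0.03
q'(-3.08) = 0.03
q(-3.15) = 0.03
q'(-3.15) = 0.03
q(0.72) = 0.91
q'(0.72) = -1.58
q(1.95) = 0.21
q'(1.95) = -0.17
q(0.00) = 3.00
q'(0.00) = -1.00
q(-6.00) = 0.00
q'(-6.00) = 0.00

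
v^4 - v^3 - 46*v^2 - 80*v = v*(v - 8)*(v + 2)*(v + 5)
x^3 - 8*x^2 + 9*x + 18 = (x - 6)*(x - 3)*(x + 1)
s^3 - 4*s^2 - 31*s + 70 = (s - 7)*(s - 2)*(s + 5)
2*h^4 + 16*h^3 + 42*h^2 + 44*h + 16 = (h + 2)*(h + 4)*(sqrt(2)*h + sqrt(2))^2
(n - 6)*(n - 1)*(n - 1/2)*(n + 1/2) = n^4 - 7*n^3 + 23*n^2/4 + 7*n/4 - 3/2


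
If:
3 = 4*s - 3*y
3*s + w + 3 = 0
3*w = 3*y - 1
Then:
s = -5/13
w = -24/13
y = -59/39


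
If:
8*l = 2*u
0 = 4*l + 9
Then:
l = -9/4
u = -9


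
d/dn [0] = 0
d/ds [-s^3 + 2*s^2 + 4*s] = -3*s^2 + 4*s + 4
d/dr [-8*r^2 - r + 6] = -16*r - 1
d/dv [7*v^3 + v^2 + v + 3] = 21*v^2 + 2*v + 1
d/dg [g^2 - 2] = 2*g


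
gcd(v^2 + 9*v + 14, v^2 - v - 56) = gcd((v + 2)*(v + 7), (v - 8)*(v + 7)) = v + 7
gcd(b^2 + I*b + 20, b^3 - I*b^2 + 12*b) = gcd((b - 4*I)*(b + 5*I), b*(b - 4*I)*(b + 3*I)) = b - 4*I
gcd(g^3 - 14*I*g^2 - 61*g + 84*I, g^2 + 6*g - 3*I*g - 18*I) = g - 3*I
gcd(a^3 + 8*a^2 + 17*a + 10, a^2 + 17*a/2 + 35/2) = a + 5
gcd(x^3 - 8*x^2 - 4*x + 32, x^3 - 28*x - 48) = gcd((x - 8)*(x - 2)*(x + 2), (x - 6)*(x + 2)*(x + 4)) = x + 2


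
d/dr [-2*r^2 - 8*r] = -4*r - 8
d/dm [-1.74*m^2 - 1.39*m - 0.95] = -3.48*m - 1.39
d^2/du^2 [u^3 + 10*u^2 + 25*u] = 6*u + 20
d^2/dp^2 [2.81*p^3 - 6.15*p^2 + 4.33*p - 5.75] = 16.86*p - 12.3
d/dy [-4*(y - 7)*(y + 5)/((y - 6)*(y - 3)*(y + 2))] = 4*(y^4 - 4*y^3 - 91*y^2 + 418*y + 72)/(y^6 - 14*y^5 + 49*y^4 + 72*y^3 - 504*y^2 + 1296)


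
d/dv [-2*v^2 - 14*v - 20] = -4*v - 14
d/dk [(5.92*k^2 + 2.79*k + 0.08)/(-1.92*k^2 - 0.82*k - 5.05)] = (0.5024*k^2 - 59.4848*k - 14.0239)/(3.6864*k^4 + 3.1488*k^3 + 20.0644*k^2 + 8.282*k + 25.5025)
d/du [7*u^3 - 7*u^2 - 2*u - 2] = 21*u^2 - 14*u - 2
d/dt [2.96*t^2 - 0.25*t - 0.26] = 5.92*t - 0.25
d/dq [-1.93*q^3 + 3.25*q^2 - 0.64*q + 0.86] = -5.79*q^2 + 6.5*q - 0.64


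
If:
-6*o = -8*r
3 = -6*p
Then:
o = 4*r/3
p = -1/2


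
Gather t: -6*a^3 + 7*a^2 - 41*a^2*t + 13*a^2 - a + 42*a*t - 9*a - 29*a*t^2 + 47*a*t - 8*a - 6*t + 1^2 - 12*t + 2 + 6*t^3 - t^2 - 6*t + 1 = -6*a^3 + 20*a^2 - 18*a + 6*t^3 + t^2*(-29*a - 1) + t*(-41*a^2 + 89*a - 24) + 4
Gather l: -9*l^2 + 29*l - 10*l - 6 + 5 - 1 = -9*l^2 + 19*l - 2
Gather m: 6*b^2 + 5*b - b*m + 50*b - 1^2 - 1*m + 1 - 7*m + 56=6*b^2 + 55*b + m*(-b - 8) + 56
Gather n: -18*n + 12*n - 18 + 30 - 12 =-6*n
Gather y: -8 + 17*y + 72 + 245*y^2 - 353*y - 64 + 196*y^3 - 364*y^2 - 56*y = 196*y^3 - 119*y^2 - 392*y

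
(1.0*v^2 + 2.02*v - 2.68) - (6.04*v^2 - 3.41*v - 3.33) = -5.04*v^2 + 5.43*v + 0.65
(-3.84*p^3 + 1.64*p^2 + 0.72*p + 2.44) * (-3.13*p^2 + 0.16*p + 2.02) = 12.0192*p^5 - 5.7476*p^4 - 9.748*p^3 - 4.2092*p^2 + 1.8448*p + 4.9288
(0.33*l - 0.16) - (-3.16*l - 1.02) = 3.49*l + 0.86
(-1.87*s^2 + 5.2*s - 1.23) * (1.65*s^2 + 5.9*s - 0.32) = -3.0855*s^4 - 2.453*s^3 + 29.2489*s^2 - 8.921*s + 0.3936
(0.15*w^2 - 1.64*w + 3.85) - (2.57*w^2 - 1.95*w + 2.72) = -2.42*w^2 + 0.31*w + 1.13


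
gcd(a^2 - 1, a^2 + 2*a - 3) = a - 1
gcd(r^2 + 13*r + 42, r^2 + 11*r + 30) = r + 6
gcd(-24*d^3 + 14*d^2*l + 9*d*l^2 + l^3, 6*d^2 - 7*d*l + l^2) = d - l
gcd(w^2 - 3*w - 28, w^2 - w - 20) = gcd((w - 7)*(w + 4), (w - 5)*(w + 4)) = w + 4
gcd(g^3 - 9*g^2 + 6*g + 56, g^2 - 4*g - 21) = g - 7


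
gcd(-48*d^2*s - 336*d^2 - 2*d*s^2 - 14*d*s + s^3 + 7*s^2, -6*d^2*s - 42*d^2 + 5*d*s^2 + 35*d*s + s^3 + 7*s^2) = 6*d*s + 42*d + s^2 + 7*s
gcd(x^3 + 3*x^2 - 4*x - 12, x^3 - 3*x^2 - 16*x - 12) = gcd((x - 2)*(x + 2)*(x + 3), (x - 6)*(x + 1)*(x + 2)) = x + 2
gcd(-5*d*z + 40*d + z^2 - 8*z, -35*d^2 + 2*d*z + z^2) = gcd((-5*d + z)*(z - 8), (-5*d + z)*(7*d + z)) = -5*d + z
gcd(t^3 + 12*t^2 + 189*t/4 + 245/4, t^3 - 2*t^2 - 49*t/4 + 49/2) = t + 7/2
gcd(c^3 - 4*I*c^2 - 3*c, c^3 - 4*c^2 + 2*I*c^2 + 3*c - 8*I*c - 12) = c - I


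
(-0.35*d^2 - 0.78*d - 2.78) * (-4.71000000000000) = 1.6485*d^2 + 3.6738*d + 13.0938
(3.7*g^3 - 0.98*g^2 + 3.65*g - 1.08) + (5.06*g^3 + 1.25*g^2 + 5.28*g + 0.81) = 8.76*g^3 + 0.27*g^2 + 8.93*g - 0.27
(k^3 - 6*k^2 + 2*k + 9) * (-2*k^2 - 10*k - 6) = -2*k^5 + 2*k^4 + 50*k^3 - 2*k^2 - 102*k - 54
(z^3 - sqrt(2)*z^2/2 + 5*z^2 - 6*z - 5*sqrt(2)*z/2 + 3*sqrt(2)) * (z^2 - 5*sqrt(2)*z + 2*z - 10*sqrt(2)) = z^5 - 11*sqrt(2)*z^4/2 + 7*z^4 - 77*sqrt(2)*z^3/2 + 9*z^3 - 22*sqrt(2)*z^2 + 23*z^2 + 20*z + 66*sqrt(2)*z - 60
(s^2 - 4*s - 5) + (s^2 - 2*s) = 2*s^2 - 6*s - 5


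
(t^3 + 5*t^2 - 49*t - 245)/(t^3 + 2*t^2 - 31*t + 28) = (t^2 - 2*t - 35)/(t^2 - 5*t + 4)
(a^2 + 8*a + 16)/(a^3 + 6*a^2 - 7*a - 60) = (a + 4)/(a^2 + 2*a - 15)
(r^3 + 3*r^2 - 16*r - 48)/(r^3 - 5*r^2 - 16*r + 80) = (r + 3)/(r - 5)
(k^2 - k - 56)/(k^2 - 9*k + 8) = (k + 7)/(k - 1)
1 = 1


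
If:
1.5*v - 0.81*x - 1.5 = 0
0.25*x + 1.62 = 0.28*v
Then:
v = -6.32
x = -13.56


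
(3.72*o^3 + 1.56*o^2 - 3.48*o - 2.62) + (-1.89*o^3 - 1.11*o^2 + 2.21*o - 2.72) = 1.83*o^3 + 0.45*o^2 - 1.27*o - 5.34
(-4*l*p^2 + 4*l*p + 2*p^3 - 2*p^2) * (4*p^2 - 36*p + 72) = -16*l*p^4 + 160*l*p^3 - 432*l*p^2 + 288*l*p + 8*p^5 - 80*p^4 + 216*p^3 - 144*p^2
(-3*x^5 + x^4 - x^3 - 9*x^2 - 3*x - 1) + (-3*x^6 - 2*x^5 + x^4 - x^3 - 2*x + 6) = -3*x^6 - 5*x^5 + 2*x^4 - 2*x^3 - 9*x^2 - 5*x + 5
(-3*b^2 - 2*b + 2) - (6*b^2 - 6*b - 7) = -9*b^2 + 4*b + 9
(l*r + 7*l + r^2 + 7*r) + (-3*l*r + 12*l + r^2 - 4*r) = -2*l*r + 19*l + 2*r^2 + 3*r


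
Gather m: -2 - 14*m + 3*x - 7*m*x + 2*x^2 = m*(-7*x - 14) + 2*x^2 + 3*x - 2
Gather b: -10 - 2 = -12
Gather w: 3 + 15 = 18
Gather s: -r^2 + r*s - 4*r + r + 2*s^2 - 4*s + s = -r^2 - 3*r + 2*s^2 + s*(r - 3)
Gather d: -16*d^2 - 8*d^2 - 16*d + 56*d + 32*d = -24*d^2 + 72*d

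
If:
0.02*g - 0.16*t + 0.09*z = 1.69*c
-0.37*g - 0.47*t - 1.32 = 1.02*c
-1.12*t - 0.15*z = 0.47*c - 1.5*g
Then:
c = 0.0678044348042736*z + 0.175399000483637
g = 0.00716295634077353*z - 1.46509753345156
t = -0.152788973077543*z - 2.03578913428986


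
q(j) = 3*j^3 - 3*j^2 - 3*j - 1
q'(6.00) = 285.00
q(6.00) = 521.00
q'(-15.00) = 2112.00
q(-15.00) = -10756.00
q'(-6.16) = 375.47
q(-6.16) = -797.59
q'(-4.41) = 198.49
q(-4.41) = -303.41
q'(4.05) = 120.32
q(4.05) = 136.93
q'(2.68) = 45.56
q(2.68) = 27.16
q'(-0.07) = -2.54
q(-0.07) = -0.81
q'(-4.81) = 234.08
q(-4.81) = -389.83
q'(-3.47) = 126.19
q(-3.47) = -152.06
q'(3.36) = 78.45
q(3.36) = 68.85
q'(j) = 9*j^2 - 6*j - 3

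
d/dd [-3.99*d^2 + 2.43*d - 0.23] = 2.43 - 7.98*d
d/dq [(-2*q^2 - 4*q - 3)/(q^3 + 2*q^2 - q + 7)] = (2*q^4 + 8*q^3 + 19*q^2 - 16*q - 31)/(q^6 + 4*q^5 + 2*q^4 + 10*q^3 + 29*q^2 - 14*q + 49)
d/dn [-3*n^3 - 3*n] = -9*n^2 - 3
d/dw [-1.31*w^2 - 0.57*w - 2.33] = -2.62*w - 0.57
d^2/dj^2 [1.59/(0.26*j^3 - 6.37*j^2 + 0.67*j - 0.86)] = ((20.2566 - 2.4804*j)*(0.26*j^3 - 6.37*j^2 + 0.67*j - 0.86) + 1.59*(0.78*j^2 - 12.74*j + 0.67)*(1.56*j^2 - 25.48*j + 1.34))/(0.26*j^3 - 6.37*j^2 + 0.67*j - 0.86)^3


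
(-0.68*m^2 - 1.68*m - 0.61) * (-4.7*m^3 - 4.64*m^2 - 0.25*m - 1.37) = 3.196*m^5 + 11.0512*m^4 + 10.8322*m^3 + 4.182*m^2 + 2.4541*m + 0.8357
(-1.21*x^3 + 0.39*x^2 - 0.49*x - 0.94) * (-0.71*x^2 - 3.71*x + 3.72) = 0.8591*x^5 + 4.2122*x^4 - 5.6002*x^3 + 3.9361*x^2 + 1.6646*x - 3.4968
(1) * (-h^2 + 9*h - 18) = -h^2 + 9*h - 18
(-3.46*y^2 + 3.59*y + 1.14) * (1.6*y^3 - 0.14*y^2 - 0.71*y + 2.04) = -5.536*y^5 + 6.2284*y^4 + 3.778*y^3 - 9.7669*y^2 + 6.5142*y + 2.3256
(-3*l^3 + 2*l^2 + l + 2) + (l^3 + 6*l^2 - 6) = -2*l^3 + 8*l^2 + l - 4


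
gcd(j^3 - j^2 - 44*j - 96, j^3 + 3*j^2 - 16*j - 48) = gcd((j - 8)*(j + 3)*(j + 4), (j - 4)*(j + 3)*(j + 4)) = j^2 + 7*j + 12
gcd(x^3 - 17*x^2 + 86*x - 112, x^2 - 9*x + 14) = x^2 - 9*x + 14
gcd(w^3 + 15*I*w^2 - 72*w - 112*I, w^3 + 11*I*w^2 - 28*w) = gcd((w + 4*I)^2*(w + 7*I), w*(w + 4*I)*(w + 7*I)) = w^2 + 11*I*w - 28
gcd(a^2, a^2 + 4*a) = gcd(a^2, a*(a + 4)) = a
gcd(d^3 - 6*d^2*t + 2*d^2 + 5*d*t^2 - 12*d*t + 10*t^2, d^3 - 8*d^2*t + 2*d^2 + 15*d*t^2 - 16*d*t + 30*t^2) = -d^2 + 5*d*t - 2*d + 10*t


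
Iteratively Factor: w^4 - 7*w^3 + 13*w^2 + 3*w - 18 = (w - 3)*(w^3 - 4*w^2 + w + 6) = (w - 3)*(w - 2)*(w^2 - 2*w - 3) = (w - 3)*(w - 2)*(w + 1)*(w - 3)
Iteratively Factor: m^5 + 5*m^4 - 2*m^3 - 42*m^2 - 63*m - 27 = (m + 3)*(m^4 + 2*m^3 - 8*m^2 - 18*m - 9) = (m + 3)^2*(m^3 - m^2 - 5*m - 3) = (m + 1)*(m + 3)^2*(m^2 - 2*m - 3) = (m + 1)^2*(m + 3)^2*(m - 3)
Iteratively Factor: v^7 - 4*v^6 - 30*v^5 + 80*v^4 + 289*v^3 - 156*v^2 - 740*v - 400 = (v - 5)*(v^6 + v^5 - 25*v^4 - 45*v^3 + 64*v^2 + 164*v + 80) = (v - 5)*(v - 2)*(v^5 + 3*v^4 - 19*v^3 - 83*v^2 - 102*v - 40) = (v - 5)*(v - 2)*(v + 4)*(v^4 - v^3 - 15*v^2 - 23*v - 10) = (v - 5)*(v - 2)*(v + 1)*(v + 4)*(v^3 - 2*v^2 - 13*v - 10) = (v - 5)*(v - 2)*(v + 1)*(v + 2)*(v + 4)*(v^2 - 4*v - 5) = (v - 5)*(v - 2)*(v + 1)^2*(v + 2)*(v + 4)*(v - 5)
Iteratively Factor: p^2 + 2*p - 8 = (p - 2)*(p + 4)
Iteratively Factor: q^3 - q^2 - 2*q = (q - 2)*(q^2 + q) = (q - 2)*(q + 1)*(q)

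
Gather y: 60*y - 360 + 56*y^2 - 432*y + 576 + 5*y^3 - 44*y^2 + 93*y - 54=5*y^3 + 12*y^2 - 279*y + 162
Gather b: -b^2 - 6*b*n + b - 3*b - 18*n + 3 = -b^2 + b*(-6*n - 2) - 18*n + 3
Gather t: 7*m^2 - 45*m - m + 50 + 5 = 7*m^2 - 46*m + 55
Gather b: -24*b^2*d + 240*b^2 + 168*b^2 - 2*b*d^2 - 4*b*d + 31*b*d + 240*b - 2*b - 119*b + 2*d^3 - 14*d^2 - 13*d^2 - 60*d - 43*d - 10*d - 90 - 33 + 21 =b^2*(408 - 24*d) + b*(-2*d^2 + 27*d + 119) + 2*d^3 - 27*d^2 - 113*d - 102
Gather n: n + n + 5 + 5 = 2*n + 10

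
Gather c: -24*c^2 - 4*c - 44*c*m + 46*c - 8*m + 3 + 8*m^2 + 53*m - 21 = -24*c^2 + c*(42 - 44*m) + 8*m^2 + 45*m - 18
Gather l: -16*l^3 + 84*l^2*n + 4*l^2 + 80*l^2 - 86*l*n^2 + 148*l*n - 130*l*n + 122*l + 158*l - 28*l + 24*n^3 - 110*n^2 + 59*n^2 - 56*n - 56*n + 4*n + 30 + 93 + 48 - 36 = -16*l^3 + l^2*(84*n + 84) + l*(-86*n^2 + 18*n + 252) + 24*n^3 - 51*n^2 - 108*n + 135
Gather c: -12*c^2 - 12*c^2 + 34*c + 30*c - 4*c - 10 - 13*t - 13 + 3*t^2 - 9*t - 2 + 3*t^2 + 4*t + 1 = -24*c^2 + 60*c + 6*t^2 - 18*t - 24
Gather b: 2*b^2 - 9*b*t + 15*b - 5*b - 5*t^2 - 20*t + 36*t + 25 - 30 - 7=2*b^2 + b*(10 - 9*t) - 5*t^2 + 16*t - 12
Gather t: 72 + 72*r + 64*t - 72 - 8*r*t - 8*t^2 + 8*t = 72*r - 8*t^2 + t*(72 - 8*r)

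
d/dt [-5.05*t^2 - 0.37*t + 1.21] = -10.1*t - 0.37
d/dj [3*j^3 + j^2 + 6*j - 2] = 9*j^2 + 2*j + 6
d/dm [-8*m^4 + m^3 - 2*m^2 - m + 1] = -32*m^3 + 3*m^2 - 4*m - 1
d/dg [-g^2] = -2*g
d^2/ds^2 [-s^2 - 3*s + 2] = -2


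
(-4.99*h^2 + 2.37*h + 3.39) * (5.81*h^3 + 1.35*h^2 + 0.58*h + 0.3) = -28.9919*h^5 + 7.0332*h^4 + 20.0012*h^3 + 4.4541*h^2 + 2.6772*h + 1.017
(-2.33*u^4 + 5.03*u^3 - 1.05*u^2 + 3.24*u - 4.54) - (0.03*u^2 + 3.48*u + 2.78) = -2.33*u^4 + 5.03*u^3 - 1.08*u^2 - 0.24*u - 7.32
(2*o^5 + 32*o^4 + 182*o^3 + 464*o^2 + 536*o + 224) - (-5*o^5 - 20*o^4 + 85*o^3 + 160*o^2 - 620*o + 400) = 7*o^5 + 52*o^4 + 97*o^3 + 304*o^2 + 1156*o - 176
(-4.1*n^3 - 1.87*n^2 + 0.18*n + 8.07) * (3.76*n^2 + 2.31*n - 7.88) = -15.416*n^5 - 16.5022*n^4 + 28.6651*n^3 + 45.4946*n^2 + 17.2233*n - 63.5916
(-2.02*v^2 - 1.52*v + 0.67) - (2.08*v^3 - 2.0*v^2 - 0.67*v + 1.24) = -2.08*v^3 - 0.02*v^2 - 0.85*v - 0.57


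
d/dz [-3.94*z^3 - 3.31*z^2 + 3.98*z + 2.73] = -11.82*z^2 - 6.62*z + 3.98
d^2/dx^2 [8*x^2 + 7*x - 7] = 16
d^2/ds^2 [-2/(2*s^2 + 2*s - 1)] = 8*(2*s^2 + 2*s - 2*(2*s + 1)^2 - 1)/(2*s^2 + 2*s - 1)^3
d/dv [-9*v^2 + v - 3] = 1 - 18*v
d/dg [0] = 0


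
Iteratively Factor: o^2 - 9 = (o + 3)*(o - 3)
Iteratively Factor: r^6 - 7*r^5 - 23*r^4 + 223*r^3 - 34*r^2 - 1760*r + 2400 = (r + 4)*(r^5 - 11*r^4 + 21*r^3 + 139*r^2 - 590*r + 600) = (r + 4)^2*(r^4 - 15*r^3 + 81*r^2 - 185*r + 150) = (r - 3)*(r + 4)^2*(r^3 - 12*r^2 + 45*r - 50) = (r - 3)*(r - 2)*(r + 4)^2*(r^2 - 10*r + 25) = (r - 5)*(r - 3)*(r - 2)*(r + 4)^2*(r - 5)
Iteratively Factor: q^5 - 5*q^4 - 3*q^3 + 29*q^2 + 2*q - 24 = (q - 3)*(q^4 - 2*q^3 - 9*q^2 + 2*q + 8) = (q - 4)*(q - 3)*(q^3 + 2*q^2 - q - 2) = (q - 4)*(q - 3)*(q - 1)*(q^2 + 3*q + 2) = (q - 4)*(q - 3)*(q - 1)*(q + 1)*(q + 2)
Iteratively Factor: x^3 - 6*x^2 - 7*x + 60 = (x + 3)*(x^2 - 9*x + 20) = (x - 4)*(x + 3)*(x - 5)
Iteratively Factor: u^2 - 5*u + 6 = (u - 2)*(u - 3)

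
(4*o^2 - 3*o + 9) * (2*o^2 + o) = 8*o^4 - 2*o^3 + 15*o^2 + 9*o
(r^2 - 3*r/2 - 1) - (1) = r^2 - 3*r/2 - 2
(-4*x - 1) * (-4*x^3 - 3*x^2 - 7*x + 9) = 16*x^4 + 16*x^3 + 31*x^2 - 29*x - 9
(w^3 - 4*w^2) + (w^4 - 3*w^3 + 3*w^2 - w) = w^4 - 2*w^3 - w^2 - w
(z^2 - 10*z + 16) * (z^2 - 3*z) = z^4 - 13*z^3 + 46*z^2 - 48*z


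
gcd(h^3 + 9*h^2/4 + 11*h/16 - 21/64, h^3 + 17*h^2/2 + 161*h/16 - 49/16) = h^2 + 3*h/2 - 7/16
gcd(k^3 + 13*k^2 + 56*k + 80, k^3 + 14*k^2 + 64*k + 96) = k^2 + 8*k + 16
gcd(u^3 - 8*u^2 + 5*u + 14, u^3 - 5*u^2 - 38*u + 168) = u - 7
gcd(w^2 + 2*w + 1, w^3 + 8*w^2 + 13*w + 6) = w^2 + 2*w + 1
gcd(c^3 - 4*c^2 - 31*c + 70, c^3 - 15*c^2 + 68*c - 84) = c^2 - 9*c + 14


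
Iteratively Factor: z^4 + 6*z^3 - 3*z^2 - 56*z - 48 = (z + 1)*(z^3 + 5*z^2 - 8*z - 48) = (z + 1)*(z + 4)*(z^2 + z - 12) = (z - 3)*(z + 1)*(z + 4)*(z + 4)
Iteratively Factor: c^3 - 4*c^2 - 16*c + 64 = (c + 4)*(c^2 - 8*c + 16) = (c - 4)*(c + 4)*(c - 4)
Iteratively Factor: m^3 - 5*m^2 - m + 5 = (m + 1)*(m^2 - 6*m + 5) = (m - 5)*(m + 1)*(m - 1)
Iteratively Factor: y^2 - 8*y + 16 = (y - 4)*(y - 4)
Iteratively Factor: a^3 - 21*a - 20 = (a + 4)*(a^2 - 4*a - 5) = (a + 1)*(a + 4)*(a - 5)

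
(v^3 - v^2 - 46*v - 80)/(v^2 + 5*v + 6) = (v^2 - 3*v - 40)/(v + 3)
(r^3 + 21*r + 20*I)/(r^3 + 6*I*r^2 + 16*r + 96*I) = (r^2 - 4*I*r + 5)/(r^2 + 2*I*r + 24)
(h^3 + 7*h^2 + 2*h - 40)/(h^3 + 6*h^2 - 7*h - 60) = (h - 2)/(h - 3)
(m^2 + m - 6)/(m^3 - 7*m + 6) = 1/(m - 1)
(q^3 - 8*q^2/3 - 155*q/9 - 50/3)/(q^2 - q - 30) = (9*q^2 + 30*q + 25)/(9*(q + 5))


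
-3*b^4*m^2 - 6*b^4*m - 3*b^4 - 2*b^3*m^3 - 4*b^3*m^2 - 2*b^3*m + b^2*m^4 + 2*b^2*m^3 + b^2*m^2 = (-3*b + m)*(b + m)*(b*m + b)^2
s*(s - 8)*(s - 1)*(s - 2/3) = s^4 - 29*s^3/3 + 14*s^2 - 16*s/3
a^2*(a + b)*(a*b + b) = a^4*b + a^3*b^2 + a^3*b + a^2*b^2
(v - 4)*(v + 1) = v^2 - 3*v - 4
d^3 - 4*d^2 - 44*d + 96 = (d - 8)*(d - 2)*(d + 6)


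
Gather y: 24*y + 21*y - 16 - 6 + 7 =45*y - 15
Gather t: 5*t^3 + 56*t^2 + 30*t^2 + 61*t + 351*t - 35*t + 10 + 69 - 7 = 5*t^3 + 86*t^2 + 377*t + 72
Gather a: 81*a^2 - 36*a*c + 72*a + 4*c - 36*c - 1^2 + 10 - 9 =81*a^2 + a*(72 - 36*c) - 32*c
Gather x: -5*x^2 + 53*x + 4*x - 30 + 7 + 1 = -5*x^2 + 57*x - 22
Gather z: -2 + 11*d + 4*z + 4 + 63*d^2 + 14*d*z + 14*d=63*d^2 + 25*d + z*(14*d + 4) + 2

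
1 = 1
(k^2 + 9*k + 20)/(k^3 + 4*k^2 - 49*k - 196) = (k + 5)/(k^2 - 49)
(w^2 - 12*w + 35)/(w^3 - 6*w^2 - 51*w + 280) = (w - 7)/(w^2 - w - 56)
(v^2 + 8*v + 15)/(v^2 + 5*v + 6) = (v + 5)/(v + 2)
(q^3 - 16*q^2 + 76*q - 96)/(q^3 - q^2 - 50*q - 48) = (q^2 - 8*q + 12)/(q^2 + 7*q + 6)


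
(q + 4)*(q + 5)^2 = q^3 + 14*q^2 + 65*q + 100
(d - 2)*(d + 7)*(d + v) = d^3 + d^2*v + 5*d^2 + 5*d*v - 14*d - 14*v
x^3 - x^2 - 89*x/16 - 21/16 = (x - 3)*(x + 1/4)*(x + 7/4)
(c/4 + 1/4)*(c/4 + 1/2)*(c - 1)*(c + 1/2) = c^4/16 + 5*c^3/32 - 5*c/32 - 1/16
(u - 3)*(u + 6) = u^2 + 3*u - 18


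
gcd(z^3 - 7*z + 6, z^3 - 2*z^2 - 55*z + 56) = z - 1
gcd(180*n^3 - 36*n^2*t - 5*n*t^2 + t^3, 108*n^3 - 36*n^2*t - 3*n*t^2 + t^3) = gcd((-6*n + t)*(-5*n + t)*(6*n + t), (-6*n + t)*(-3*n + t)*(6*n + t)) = -36*n^2 + t^2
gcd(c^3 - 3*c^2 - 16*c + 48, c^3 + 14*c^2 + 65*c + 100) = c + 4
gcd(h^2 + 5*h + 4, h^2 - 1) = h + 1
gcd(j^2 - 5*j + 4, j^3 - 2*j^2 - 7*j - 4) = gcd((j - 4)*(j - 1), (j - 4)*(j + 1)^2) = j - 4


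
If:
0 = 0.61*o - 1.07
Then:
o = 1.75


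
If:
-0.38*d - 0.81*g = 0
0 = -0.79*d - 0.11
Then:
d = -0.14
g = 0.07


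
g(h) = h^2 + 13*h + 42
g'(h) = 2*h + 13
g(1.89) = 70.14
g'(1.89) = 16.78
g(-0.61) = 34.44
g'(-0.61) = 11.78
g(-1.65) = 23.27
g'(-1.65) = 9.70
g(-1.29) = 26.89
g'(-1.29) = 10.42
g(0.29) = 45.85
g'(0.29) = 13.58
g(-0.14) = 40.20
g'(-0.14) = 12.72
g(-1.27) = 27.10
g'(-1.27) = 10.46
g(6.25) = 162.31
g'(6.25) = 25.50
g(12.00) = 342.00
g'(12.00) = 37.00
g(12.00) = 342.00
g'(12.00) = 37.00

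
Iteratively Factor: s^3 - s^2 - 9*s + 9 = (s - 1)*(s^2 - 9) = (s - 3)*(s - 1)*(s + 3)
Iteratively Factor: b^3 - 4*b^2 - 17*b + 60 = (b - 3)*(b^2 - b - 20) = (b - 3)*(b + 4)*(b - 5)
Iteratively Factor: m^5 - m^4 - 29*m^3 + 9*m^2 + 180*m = (m + 4)*(m^4 - 5*m^3 - 9*m^2 + 45*m) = (m - 5)*(m + 4)*(m^3 - 9*m) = (m - 5)*(m + 3)*(m + 4)*(m^2 - 3*m) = (m - 5)*(m - 3)*(m + 3)*(m + 4)*(m)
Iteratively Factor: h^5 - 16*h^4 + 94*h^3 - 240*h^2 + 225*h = (h)*(h^4 - 16*h^3 + 94*h^2 - 240*h + 225) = h*(h - 3)*(h^3 - 13*h^2 + 55*h - 75) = h*(h - 5)*(h - 3)*(h^2 - 8*h + 15) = h*(h - 5)*(h - 3)^2*(h - 5)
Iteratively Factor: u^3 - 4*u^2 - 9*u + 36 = (u - 3)*(u^2 - u - 12) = (u - 4)*(u - 3)*(u + 3)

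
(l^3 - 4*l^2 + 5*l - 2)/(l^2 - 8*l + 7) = (l^2 - 3*l + 2)/(l - 7)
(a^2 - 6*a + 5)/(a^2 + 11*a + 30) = (a^2 - 6*a + 5)/(a^2 + 11*a + 30)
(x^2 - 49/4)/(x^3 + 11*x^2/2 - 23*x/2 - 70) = (x + 7/2)/(x^2 + 9*x + 20)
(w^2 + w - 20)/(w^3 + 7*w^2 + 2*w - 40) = (w - 4)/(w^2 + 2*w - 8)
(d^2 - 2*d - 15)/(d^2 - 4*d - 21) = (d - 5)/(d - 7)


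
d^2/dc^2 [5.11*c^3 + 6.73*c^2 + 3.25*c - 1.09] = 30.66*c + 13.46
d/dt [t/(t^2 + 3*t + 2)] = (2 - t^2)/(t^4 + 6*t^3 + 13*t^2 + 12*t + 4)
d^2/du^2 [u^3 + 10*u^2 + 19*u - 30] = 6*u + 20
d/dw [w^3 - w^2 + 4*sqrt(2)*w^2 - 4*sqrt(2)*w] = 3*w^2 - 2*w + 8*sqrt(2)*w - 4*sqrt(2)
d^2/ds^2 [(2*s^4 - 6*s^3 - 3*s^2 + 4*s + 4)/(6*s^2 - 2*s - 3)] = 2*(72*s^6 - 72*s^5 - 84*s^4 + 72*s^3 + 270*s^2 - 90*s + 37)/(216*s^6 - 216*s^5 - 252*s^4 + 208*s^3 + 126*s^2 - 54*s - 27)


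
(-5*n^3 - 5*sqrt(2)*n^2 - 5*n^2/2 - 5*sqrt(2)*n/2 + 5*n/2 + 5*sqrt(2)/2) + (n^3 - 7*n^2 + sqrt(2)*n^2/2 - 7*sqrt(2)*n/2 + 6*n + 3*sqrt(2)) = -4*n^3 - 19*n^2/2 - 9*sqrt(2)*n^2/2 - 6*sqrt(2)*n + 17*n/2 + 11*sqrt(2)/2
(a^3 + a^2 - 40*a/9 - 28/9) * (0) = 0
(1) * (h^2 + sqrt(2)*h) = h^2 + sqrt(2)*h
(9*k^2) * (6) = 54*k^2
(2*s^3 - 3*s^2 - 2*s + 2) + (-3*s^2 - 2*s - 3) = 2*s^3 - 6*s^2 - 4*s - 1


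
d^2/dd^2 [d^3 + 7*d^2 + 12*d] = 6*d + 14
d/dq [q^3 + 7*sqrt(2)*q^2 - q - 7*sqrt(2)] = 3*q^2 + 14*sqrt(2)*q - 1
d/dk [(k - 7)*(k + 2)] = 2*k - 5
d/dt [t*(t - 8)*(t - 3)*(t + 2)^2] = 5*t^4 - 28*t^3 - 48*t^2 + 104*t + 96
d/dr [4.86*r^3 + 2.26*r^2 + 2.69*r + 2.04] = 14.58*r^2 + 4.52*r + 2.69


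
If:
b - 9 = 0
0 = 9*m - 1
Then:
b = 9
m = 1/9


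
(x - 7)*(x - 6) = x^2 - 13*x + 42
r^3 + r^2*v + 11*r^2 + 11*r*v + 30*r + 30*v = (r + 5)*(r + 6)*(r + v)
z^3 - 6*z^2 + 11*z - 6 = (z - 3)*(z - 2)*(z - 1)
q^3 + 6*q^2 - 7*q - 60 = (q - 3)*(q + 4)*(q + 5)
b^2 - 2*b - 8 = (b - 4)*(b + 2)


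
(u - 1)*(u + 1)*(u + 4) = u^3 + 4*u^2 - u - 4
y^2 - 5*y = y*(y - 5)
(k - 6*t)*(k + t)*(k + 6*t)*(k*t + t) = k^4*t + k^3*t^2 + k^3*t - 36*k^2*t^3 + k^2*t^2 - 36*k*t^4 - 36*k*t^3 - 36*t^4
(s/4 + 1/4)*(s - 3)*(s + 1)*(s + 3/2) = s^4/4 + s^3/8 - 13*s^2/8 - 21*s/8 - 9/8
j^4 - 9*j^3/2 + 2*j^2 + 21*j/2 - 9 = (j - 3)*(j - 2)*(j - 1)*(j + 3/2)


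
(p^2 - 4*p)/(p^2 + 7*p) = (p - 4)/(p + 7)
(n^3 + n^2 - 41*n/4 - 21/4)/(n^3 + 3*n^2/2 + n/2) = (2*n^2 + n - 21)/(2*n*(n + 1))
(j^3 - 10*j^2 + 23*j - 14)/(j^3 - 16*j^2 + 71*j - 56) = (j - 2)/(j - 8)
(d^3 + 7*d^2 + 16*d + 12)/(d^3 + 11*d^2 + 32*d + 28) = (d + 3)/(d + 7)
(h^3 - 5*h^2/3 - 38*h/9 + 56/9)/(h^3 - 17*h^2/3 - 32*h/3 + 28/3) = (9*h^2 - 33*h + 28)/(3*(3*h^2 - 23*h + 14))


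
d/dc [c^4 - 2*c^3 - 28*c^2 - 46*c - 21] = 4*c^3 - 6*c^2 - 56*c - 46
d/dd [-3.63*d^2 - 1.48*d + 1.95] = -7.26*d - 1.48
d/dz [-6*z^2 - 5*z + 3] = -12*z - 5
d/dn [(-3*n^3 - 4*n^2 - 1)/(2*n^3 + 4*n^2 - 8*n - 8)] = (-n^4 + 12*n^3 + 55*n^2/2 + 18*n - 2)/(n^6 + 4*n^5 - 4*n^4 - 24*n^3 + 32*n + 16)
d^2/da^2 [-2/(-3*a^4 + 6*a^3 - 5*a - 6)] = 4*(18*a*(1 - a)*(3*a^4 - 6*a^3 + 5*a + 6) + (12*a^3 - 18*a^2 + 5)^2)/(3*a^4 - 6*a^3 + 5*a + 6)^3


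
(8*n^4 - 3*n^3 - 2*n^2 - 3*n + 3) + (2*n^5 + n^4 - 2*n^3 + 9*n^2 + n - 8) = 2*n^5 + 9*n^4 - 5*n^3 + 7*n^2 - 2*n - 5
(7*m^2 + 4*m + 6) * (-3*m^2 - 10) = -21*m^4 - 12*m^3 - 88*m^2 - 40*m - 60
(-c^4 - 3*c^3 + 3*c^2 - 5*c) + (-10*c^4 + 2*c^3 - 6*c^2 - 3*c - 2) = -11*c^4 - c^3 - 3*c^2 - 8*c - 2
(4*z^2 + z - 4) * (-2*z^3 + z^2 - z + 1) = -8*z^5 + 2*z^4 + 5*z^3 - z^2 + 5*z - 4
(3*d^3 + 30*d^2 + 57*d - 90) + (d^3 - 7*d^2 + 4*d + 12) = 4*d^3 + 23*d^2 + 61*d - 78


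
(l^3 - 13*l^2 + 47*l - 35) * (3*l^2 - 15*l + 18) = 3*l^5 - 54*l^4 + 354*l^3 - 1044*l^2 + 1371*l - 630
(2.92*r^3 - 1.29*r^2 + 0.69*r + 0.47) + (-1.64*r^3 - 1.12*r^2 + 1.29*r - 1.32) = 1.28*r^3 - 2.41*r^2 + 1.98*r - 0.85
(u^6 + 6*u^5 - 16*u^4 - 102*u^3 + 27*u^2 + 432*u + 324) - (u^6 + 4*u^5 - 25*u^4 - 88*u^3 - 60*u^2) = 2*u^5 + 9*u^4 - 14*u^3 + 87*u^2 + 432*u + 324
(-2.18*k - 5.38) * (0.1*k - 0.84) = -0.218*k^2 + 1.2932*k + 4.5192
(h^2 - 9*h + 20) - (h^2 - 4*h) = 20 - 5*h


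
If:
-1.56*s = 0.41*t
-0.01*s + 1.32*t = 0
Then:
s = 0.00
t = 0.00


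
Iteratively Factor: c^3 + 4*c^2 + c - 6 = (c + 3)*(c^2 + c - 2) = (c + 2)*(c + 3)*(c - 1)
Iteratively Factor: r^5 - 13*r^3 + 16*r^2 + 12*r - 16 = (r + 1)*(r^4 - r^3 - 12*r^2 + 28*r - 16) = (r - 2)*(r + 1)*(r^3 + r^2 - 10*r + 8) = (r - 2)*(r - 1)*(r + 1)*(r^2 + 2*r - 8) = (r - 2)*(r - 1)*(r + 1)*(r + 4)*(r - 2)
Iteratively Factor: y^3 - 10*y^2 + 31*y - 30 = (y - 2)*(y^2 - 8*y + 15) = (y - 5)*(y - 2)*(y - 3)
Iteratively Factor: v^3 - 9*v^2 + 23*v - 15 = (v - 1)*(v^2 - 8*v + 15) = (v - 5)*(v - 1)*(v - 3)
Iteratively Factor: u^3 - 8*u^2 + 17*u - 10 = (u - 5)*(u^2 - 3*u + 2) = (u - 5)*(u - 2)*(u - 1)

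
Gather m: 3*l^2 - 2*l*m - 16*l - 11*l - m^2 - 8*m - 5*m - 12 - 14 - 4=3*l^2 - 27*l - m^2 + m*(-2*l - 13) - 30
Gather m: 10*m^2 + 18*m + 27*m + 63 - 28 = 10*m^2 + 45*m + 35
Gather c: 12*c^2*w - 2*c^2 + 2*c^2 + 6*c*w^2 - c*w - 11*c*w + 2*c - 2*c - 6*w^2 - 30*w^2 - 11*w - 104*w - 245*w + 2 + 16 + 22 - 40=12*c^2*w + c*(6*w^2 - 12*w) - 36*w^2 - 360*w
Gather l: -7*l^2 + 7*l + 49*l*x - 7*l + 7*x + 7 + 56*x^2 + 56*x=-7*l^2 + 49*l*x + 56*x^2 + 63*x + 7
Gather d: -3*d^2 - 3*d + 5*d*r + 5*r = -3*d^2 + d*(5*r - 3) + 5*r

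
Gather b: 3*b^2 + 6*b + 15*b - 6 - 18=3*b^2 + 21*b - 24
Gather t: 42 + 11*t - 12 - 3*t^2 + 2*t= -3*t^2 + 13*t + 30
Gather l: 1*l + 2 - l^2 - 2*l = -l^2 - l + 2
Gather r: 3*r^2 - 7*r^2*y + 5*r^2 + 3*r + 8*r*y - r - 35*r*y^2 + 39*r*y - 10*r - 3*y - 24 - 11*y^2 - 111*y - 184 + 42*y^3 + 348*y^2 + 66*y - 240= r^2*(8 - 7*y) + r*(-35*y^2 + 47*y - 8) + 42*y^3 + 337*y^2 - 48*y - 448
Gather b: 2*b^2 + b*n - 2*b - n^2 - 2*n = 2*b^2 + b*(n - 2) - n^2 - 2*n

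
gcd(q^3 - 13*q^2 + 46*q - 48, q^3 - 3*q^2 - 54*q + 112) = q^2 - 10*q + 16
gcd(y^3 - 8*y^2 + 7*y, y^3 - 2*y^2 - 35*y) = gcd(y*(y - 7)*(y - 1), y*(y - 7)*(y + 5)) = y^2 - 7*y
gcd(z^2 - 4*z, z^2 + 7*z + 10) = 1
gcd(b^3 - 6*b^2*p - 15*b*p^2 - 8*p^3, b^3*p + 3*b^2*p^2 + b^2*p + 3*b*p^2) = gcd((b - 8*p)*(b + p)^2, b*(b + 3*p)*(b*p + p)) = 1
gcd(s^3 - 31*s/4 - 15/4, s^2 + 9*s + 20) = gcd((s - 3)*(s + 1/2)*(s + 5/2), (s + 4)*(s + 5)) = 1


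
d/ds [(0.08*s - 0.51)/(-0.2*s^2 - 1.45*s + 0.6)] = (0.016*s^2 - 0.204*s - 0.6915)/(0.04*s^4 + 0.58*s^3 + 1.8625*s^2 - 1.74*s + 0.36)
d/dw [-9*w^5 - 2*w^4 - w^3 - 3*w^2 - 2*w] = -45*w^4 - 8*w^3 - 3*w^2 - 6*w - 2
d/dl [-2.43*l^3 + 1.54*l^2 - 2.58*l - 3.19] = -7.29*l^2 + 3.08*l - 2.58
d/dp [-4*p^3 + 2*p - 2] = 2 - 12*p^2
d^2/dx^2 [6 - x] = 0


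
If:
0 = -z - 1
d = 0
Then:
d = 0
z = -1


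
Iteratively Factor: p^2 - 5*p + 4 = (p - 4)*(p - 1)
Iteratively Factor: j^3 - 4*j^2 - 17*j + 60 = (j - 5)*(j^2 + j - 12) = (j - 5)*(j - 3)*(j + 4)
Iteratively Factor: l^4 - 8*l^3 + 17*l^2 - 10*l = (l - 1)*(l^3 - 7*l^2 + 10*l) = l*(l - 1)*(l^2 - 7*l + 10) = l*(l - 5)*(l - 1)*(l - 2)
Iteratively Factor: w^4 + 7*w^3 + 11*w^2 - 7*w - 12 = (w + 4)*(w^3 + 3*w^2 - w - 3) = (w - 1)*(w + 4)*(w^2 + 4*w + 3) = (w - 1)*(w + 3)*(w + 4)*(w + 1)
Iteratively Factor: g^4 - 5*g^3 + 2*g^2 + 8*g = (g - 2)*(g^3 - 3*g^2 - 4*g) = (g - 2)*(g + 1)*(g^2 - 4*g) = (g - 4)*(g - 2)*(g + 1)*(g)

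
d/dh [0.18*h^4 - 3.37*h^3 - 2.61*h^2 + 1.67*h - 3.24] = 0.72*h^3 - 10.11*h^2 - 5.22*h + 1.67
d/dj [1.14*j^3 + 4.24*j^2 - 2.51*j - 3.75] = 3.42*j^2 + 8.48*j - 2.51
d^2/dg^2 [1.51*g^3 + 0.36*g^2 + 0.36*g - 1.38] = 9.06*g + 0.72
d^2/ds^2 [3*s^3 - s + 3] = 18*s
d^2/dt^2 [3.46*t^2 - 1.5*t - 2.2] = 6.92000000000000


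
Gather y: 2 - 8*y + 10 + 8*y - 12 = 0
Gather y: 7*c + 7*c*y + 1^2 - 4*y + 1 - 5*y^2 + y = 7*c - 5*y^2 + y*(7*c - 3) + 2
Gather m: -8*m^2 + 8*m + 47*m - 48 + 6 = -8*m^2 + 55*m - 42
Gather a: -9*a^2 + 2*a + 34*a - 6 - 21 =-9*a^2 + 36*a - 27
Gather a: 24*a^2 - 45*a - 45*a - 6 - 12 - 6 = 24*a^2 - 90*a - 24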